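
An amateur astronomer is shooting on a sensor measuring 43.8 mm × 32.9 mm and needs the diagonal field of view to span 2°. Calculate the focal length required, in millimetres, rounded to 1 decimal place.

1569.2 mm

Sensor diagonal = √(43.8² + 32.9²) = √3000.8500 ≈ 54.7800 mm.
From α = 2·arctan(d/2f) we get f = d / (2·tan(α/2)).
With d = 54.7800 mm and α/2 = 1°, tan(α/2) ≈ 0.01746, so f ≈ 54.7800 / 0.03491 ≈ 1569.1725 mm.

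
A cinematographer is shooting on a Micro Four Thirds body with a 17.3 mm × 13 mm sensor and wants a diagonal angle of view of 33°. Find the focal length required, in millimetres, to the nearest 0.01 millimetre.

Sensor diagonal = √(17.3² + 13²) = √468.2900 ≈ 21.6400 mm.
From α = 2·arctan(d/2f) we get f = d / (2·tan(α/2)).
With d = 21.6400 mm and α/2 = 16.5°, tan(α/2) ≈ 0.29621, so f ≈ 21.6400 / 0.59243 ≈ 36.5277 mm.

36.53 mm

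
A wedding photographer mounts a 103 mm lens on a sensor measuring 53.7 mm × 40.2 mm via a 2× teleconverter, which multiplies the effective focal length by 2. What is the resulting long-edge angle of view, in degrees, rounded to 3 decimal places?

Effective focal length f = 103 × 2 = 206 mm.
α = 2·arctan(53.7 / (2 × 206)) = 2·arctan(0.13034) ≈ 14.8521°.

14.852°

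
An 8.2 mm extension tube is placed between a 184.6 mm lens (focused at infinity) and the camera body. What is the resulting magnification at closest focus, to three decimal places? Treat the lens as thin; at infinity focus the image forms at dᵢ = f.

The tube moves the image plane from f to f + e, so dᵢ = 184.6 + 8.2 = 192.8 mm. Focus is achieved when 1/f = 1/dₒ + 1/dᵢ, giving dₒ = 1/(1/f − 1/(f+e)).
Magnification m = dᵢ/dₒ = (f+e)·(1/f − 1/(f+e)) = e/f = 8.2/184.6 ≈ 0.0444.

0.044×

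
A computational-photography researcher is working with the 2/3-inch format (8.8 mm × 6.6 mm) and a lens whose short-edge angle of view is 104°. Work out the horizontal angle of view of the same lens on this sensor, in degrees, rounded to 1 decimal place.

From the short-edge AOV: f = 6.6 / (2·tan(52°)) = 6.6 / 2.55988 ≈ 2.5782 mm.
Horizontal AOV = 2·arctan(8.8 / (2 × 2.5782)) = 2·arctan(1.70659) ≈ 119.2624°.

119.3°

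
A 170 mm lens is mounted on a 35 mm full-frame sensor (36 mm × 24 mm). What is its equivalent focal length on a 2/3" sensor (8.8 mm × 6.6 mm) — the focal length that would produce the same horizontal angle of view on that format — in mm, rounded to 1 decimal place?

41.6 mm

Equal angle of view means equal width/f ratio, so f₂ = f₁ · (width₂/width₁) = 170 × 8.8/36.
f₂ = 170 × 0.24444 ≈ 41.556 mm.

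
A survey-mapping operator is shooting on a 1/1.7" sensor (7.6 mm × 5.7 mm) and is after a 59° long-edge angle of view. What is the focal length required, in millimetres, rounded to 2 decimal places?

6.72 mm

From α = 2·arctan(w/2f) we get f = w / (2·tan(α/2)).
With w = 7.6 mm and α/2 = 29.5°, tan(α/2) ≈ 0.56577, so f ≈ 7.6 / 1.13155 ≈ 6.7165 mm.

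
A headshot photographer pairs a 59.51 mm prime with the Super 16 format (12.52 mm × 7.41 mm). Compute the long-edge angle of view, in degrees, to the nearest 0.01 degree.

12.01°

Angle of view α = 2·arctan(w/2f) with w = 12.52 mm and f = 59.51 mm.
w/2f = 0.10519; arctan(0.10519) ≈ 6.0050°, so α ≈ 12.0100°.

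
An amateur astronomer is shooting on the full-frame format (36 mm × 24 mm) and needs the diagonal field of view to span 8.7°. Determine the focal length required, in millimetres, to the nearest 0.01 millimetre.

Sensor diagonal = √(36² + 24²) = √1872.0000 ≈ 43.2666 mm.
From α = 2·arctan(d/2f) we get f = d / (2·tan(α/2)).
With d = 43.2666 mm and α/2 = 4.35°, tan(α/2) ≈ 0.07607, so f ≈ 43.2666 / 0.15214 ≈ 284.3942 mm.

284.39 mm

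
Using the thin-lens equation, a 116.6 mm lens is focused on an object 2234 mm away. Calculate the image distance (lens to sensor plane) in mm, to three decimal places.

1/dᵢ = 1/f − 1/dₒ = 1/116.6 − 1/2234 = 0.0081287 mm⁻¹.
dᵢ = 1/0.0081287 ≈ 123.0209 mm.

123.021 mm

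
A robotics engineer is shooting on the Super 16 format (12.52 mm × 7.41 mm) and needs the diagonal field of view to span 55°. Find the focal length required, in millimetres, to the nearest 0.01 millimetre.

13.97 mm

Sensor diagonal = √(12.52² + 7.41²) = √211.6585 ≈ 14.5485 mm.
From α = 2·arctan(d/2f) we get f = d / (2·tan(α/2)).
With d = 14.5485 mm and α/2 = 27.5°, tan(α/2) ≈ 0.52057, so f ≈ 14.5485 / 1.04113 ≈ 13.9737 mm.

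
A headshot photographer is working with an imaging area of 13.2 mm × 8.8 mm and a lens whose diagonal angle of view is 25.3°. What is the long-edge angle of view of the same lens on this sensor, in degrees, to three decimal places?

21.156°

Sensor diagonal = √(13.2² + 8.8²) = √251.6800 ≈ 15.8644 mm.
From the diagonal AOV: f = 15.8644 / (2·tan(12.65°)) = 15.8644 / 0.44889 ≈ 35.3418 mm.
Long-edge AOV = 2·arctan(13.2 / (2 × 35.3418)) = 2·arctan(0.18675) ≈ 21.1560°.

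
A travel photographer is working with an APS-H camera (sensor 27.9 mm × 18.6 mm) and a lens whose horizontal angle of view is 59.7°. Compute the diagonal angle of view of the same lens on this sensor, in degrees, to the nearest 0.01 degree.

69.19°

From the horizontal AOV: f = 27.9 / (2·tan(29.85°)) = 27.9 / 1.14773 ≈ 24.3089 mm.
Sensor diagonal = √(27.9² + 18.6²) = √1124.3700 ≈ 33.5316 mm.
Diagonal AOV = 2·arctan(33.5316 / (2 × 24.3089)) = 2·arctan(0.68970) ≈ 69.1880°.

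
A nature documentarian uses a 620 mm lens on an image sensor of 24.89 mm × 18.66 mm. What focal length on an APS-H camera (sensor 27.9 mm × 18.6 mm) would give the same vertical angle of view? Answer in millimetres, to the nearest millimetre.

Equal angle of view means equal height/f ratio, so f₂ = f₁ · (height₂/height₁) = 620 × 18.6/18.66.
f₂ = 620 × 0.99678 ≈ 618.006 mm.

618 mm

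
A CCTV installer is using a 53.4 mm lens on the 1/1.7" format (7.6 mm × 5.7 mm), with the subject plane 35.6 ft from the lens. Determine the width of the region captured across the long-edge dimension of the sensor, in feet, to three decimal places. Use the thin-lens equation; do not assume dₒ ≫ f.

dₒ: 35.6 ft × 304.8 mm/ft = 10850.88 mm.
Similar triangles through the lens centre give W/dₒ = w/dᵢ; with 1/f = 1/dₒ + 1/dᵢ this gives W = w·(dₒ − f)/f.
W = 7.6 mm × (10850.9 − 53.4) / 53.4 = 7.6 × 202.2000 ≈ 1536.720 mm = 1536.720/304.8 ft = 5.04173 ft.

5.042 ft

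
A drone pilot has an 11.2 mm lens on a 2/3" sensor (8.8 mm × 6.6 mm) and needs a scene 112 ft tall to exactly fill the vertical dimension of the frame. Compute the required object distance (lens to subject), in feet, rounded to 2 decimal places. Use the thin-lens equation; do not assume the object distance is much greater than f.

W: 112 ft × 304.8 mm/ft = 34137.60 mm.
Magnification m = h/W = dᵢ/dₒ; combined with 1/f = 1/dₒ + 1/dᵢ this gives dₒ = f·(1 + W/h).
dₒ = 11.2 mm × (1 + 34137.6/6.6) = 11.2 × 5173.3635 ≈ 57941.671 mm = 57941.671/304.8 ft = 190.097 ft.

190.10 ft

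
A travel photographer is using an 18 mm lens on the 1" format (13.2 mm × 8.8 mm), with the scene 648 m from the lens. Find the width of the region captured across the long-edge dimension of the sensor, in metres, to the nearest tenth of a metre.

475.2 m

dₒ: 648 m = 648000 mm.
Similar triangles through the lens centre give W/dₒ = w/dᵢ; with 1/f = 1/dₒ + 1/dᵢ this gives W = w·(dₒ − f)/f.
W = 13.2 mm × (648000 − 18) / 18 = 13.2 × 35999.0000 ≈ 475186.800 mm = 475.187 m.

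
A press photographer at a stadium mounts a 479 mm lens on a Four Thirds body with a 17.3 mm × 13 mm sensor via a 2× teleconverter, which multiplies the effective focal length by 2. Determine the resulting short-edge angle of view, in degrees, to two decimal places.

0.78°

Effective focal length f = 479 × 2 = 958 mm.
α = 2·arctan(13 / (2 × 958)) = 2·arctan(0.00678) ≈ 0.7775°.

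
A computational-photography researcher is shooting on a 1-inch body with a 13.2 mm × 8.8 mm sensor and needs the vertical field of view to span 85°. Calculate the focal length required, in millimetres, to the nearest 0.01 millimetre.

4.80 mm

From α = 2·arctan(h/2f) we get f = h / (2·tan(α/2)).
With h = 8.8 mm and α/2 = 42.5°, tan(α/2) ≈ 0.91633, so f ≈ 8.8 / 1.83266 ≈ 4.8018 mm.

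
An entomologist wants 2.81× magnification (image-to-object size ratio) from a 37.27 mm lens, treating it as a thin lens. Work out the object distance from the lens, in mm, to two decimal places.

50.53 mm

With m = dᵢ/dₒ and 1/f = 1/dₒ + 1/dᵢ, substituting dᵢ = m·dₒ gives 1/f = (1 + 1/m)/dₒ, hence dₒ = f·(1 + 1/m).
dₒ = 37.27 × (1 + 1/2.81) = 37.27 × 1.35587 ≈ 50.533 mm.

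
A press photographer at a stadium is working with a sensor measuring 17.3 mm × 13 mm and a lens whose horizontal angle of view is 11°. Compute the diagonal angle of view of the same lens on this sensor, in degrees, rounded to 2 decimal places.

13.74°

From the horizontal AOV: f = 17.3 / (2·tan(5.5°)) = 17.3 / 0.19258 ≈ 89.8337 mm.
Sensor diagonal = √(17.3² + 13²) = √468.2900 ≈ 21.6400 mm.
Diagonal AOV = 2·arctan(21.6400 / (2 × 89.8337)) = 2·arctan(0.12044) ≈ 13.7358°.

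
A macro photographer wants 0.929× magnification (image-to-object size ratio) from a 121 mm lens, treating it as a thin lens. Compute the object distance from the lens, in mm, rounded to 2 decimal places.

251.25 mm

With m = dᵢ/dₒ and 1/f = 1/dₒ + 1/dᵢ, substituting dᵢ = m·dₒ gives 1/f = (1 + 1/m)/dₒ, hence dₒ = f·(1 + 1/m).
dₒ = 121 × (1 + 1/0.929) = 121 × 2.07643 ≈ 251.248 mm.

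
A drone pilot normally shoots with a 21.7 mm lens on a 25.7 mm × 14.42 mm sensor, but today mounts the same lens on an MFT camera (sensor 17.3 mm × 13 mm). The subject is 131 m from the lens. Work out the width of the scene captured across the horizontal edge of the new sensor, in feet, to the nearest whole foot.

The focal length stays 21.7 mm; the relevant sensor dimension is now w = 17.3 mm. Object distance dₒ = 131 m = 131000 mm.
Thin-lens field width W = w·(dₒ − f)/f = 17.3 × (131000 − 21.7)/21.7 ≈ 104420.488 mm = 104420.488/304.8 ft = 342.587 ft.

343 ft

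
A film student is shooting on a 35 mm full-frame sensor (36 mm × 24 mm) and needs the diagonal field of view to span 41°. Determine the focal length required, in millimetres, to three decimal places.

57.861 mm

Sensor diagonal = √(36² + 24²) = √1872.0000 ≈ 43.2666 mm.
From α = 2·arctan(d/2f) we get f = d / (2·tan(α/2)).
With d = 43.2666 mm and α/2 = 20.5°, tan(α/2) ≈ 0.37388, so f ≈ 43.2666 / 0.74777 ≈ 57.8609 mm.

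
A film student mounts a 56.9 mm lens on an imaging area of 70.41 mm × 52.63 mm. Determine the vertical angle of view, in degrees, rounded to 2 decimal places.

49.64°

Angle of view α = 2·arctan(h/2f) with h = 52.63 mm and f = 56.9 mm.
h/2f = 0.46248; arctan(0.46248) ≈ 24.8195°, so α ≈ 49.6390°.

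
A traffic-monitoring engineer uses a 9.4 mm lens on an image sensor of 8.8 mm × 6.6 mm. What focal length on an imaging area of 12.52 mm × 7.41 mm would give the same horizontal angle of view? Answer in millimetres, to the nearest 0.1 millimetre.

13.4 mm

Equal angle of view means equal width/f ratio, so f₂ = f₁ · (width₂/width₁) = 9.4 × 12.52/8.8.
f₂ = 9.4 × 1.42273 ≈ 13.374 mm.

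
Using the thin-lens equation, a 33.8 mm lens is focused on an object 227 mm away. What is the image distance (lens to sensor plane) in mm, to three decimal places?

39.713 mm

1/dᵢ = 1/f − 1/dₒ = 1/33.8 − 1/227 = 0.0251805 mm⁻¹.
dᵢ = 1/0.0251805 ≈ 39.7133 mm.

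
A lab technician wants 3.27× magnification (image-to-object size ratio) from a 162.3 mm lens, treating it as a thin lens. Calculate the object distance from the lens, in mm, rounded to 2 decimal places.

211.93 mm

With m = dᵢ/dₒ and 1/f = 1/dₒ + 1/dᵢ, substituting dᵢ = m·dₒ gives 1/f = (1 + 1/m)/dₒ, hence dₒ = f·(1 + 1/m).
dₒ = 162.3 × (1 + 1/3.27) = 162.3 × 1.30581 ≈ 211.933 mm.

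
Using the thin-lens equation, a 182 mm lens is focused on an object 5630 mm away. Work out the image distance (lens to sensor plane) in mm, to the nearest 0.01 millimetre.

188.08 mm

1/dᵢ = 1/f − 1/dₒ = 1/182 − 1/5630 = 0.0053169 mm⁻¹.
dᵢ = 1/0.0053169 ≈ 188.0800 mm.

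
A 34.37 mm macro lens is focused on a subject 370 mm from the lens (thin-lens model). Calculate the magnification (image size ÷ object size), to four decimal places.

0.1024×

Thin lens: 1/f = 1/dₒ + 1/dᵢ → 1/dᵢ = 1/34.37 − 1/370 = 0.0263924 mm⁻¹, so dᵢ ≈ 37.8896 mm.
Magnification m = dᵢ/dₒ = 37.8896/370 ≈ 0.10240.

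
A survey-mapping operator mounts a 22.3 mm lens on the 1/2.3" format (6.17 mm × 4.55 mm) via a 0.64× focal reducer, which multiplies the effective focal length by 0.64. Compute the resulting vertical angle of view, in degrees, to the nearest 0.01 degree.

Effective focal length f = 22.3 × 0.64 = 14.272 mm.
α = 2·arctan(4.55 / (2 × 14.272)) = 2·arctan(0.15940) ≈ 18.1138°.

18.11°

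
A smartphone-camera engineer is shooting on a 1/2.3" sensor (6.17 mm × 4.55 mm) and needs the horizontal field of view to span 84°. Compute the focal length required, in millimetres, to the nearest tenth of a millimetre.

3.4 mm

From α = 2·arctan(w/2f) we get f = w / (2·tan(α/2)).
With w = 6.17 mm and α/2 = 42°, tan(α/2) ≈ 0.90040, so f ≈ 6.17 / 1.80081 ≈ 3.4262 mm.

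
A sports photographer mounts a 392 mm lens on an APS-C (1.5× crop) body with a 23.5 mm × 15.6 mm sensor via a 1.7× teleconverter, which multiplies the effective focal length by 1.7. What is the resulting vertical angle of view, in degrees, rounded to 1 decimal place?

1.3°

Effective focal length f = 392 × 1.7 = 666.4 mm.
α = 2·arctan(15.6 / (2 × 666.4)) = 2·arctan(0.01170) ≈ 1.3412°.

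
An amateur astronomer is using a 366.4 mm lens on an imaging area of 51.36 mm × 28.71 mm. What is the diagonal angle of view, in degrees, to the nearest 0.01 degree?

Sensor diagonal = √(51.36² + 28.71²) = √3462.1137 ≈ 58.8397 mm.
Angle of view α = 2·arctan(d/2f) with d = 58.8397 mm and f = 366.4 mm.
d/2f = 0.08029; arctan(0.08029) ≈ 4.5907°, so α ≈ 9.1814°.

9.18°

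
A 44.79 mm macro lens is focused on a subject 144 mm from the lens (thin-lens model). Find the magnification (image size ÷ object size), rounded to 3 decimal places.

Thin lens: 1/f = 1/dₒ + 1/dᵢ → 1/dᵢ = 1/44.79 − 1/144 = 0.0153820 mm⁻¹, so dᵢ ≈ 65.0112 mm.
Magnification m = dᵢ/dₒ = 65.0112/144 ≈ 0.45147.

0.451×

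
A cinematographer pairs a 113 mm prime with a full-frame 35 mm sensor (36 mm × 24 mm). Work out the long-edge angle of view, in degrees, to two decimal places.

18.10°

Angle of view α = 2·arctan(w/2f) with w = 36 mm and f = 113 mm.
w/2f = 0.15929; arctan(0.15929) ≈ 9.0507°, so α ≈ 18.1014°.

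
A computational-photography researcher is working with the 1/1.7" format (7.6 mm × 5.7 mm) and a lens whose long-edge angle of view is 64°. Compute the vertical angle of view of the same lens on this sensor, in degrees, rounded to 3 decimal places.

50.220°

From the long-edge AOV: f = 7.6 / (2·tan(32°)) = 7.6 / 1.24974 ≈ 6.0813 mm.
Vertical AOV = 2·arctan(5.7 / (2 × 6.0813)) = 2·arctan(0.46865) ≈ 50.2205°.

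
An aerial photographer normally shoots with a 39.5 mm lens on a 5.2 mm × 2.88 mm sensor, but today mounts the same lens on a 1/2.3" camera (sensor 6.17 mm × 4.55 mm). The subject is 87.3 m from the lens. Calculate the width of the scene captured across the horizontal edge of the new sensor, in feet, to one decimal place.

The focal length stays 39.5 mm; the relevant sensor dimension is now w = 6.17 mm. Object distance dₒ = 87.3 m = 87300 mm.
Thin-lens field width W = w·(dₒ − f)/f = 6.17 × (87300 − 39.5)/39.5 ≈ 13630.311 mm = 13630.311/304.8 ft = 44.7189 ft.

44.7 ft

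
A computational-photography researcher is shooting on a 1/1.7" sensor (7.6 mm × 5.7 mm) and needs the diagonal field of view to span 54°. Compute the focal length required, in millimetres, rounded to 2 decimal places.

Sensor diagonal = √(7.6² + 5.7²) = √90.2500 ≈ 9.5000 mm.
From α = 2·arctan(d/2f) we get f = d / (2·tan(α/2)).
With d = 9.5000 mm and α/2 = 27°, tan(α/2) ≈ 0.50953, so f ≈ 9.5000 / 1.01905 ≈ 9.3224 mm.

9.32 mm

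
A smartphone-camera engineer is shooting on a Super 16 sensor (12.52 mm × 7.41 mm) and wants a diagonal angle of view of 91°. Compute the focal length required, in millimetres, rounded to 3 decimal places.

Sensor diagonal = √(12.52² + 7.41²) = √211.6585 ≈ 14.5485 mm.
From α = 2·arctan(d/2f) we get f = d / (2·tan(α/2)).
With d = 14.5485 mm and α/2 = 45.5°, tan(α/2) ≈ 1.01761, so f ≈ 14.5485 / 2.03521 ≈ 7.1484 mm.

7.148 mm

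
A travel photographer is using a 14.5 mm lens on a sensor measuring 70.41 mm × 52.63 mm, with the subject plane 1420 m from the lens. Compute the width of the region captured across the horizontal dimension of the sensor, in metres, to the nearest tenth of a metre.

6895.3 m

dₒ: 1420 m = 1.42e+06 mm.
Similar triangles through the lens centre give W/dₒ = w/dᵢ; with 1/f = 1/dₒ + 1/dᵢ this gives W = w·(dₒ − f)/f.
W = 70.41 mm × (1.42e+06 − 14.5) / 14.5 = 70.41 × 97930.0345 ≈ 6895253.728 mm = 6895.25 m.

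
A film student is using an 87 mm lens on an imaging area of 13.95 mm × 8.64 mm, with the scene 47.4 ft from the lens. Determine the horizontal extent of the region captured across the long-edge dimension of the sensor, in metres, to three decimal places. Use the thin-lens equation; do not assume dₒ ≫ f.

2.303 m

dₒ: 47.4 ft × 304.8 mm/ft = 14447.52 mm.
Similar triangles through the lens centre give W/dₒ = w/dᵢ; with 1/f = 1/dₒ + 1/dᵢ this gives W = w·(dₒ − f)/f.
W = 13.95 mm × (14447.5 − 87) / 87 = 13.95 × 165.0634 ≈ 2302.635 mm = 2.30264 m.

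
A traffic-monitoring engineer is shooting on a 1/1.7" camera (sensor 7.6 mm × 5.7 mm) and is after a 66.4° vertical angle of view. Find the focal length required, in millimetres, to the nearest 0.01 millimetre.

From α = 2·arctan(h/2f) we get f = h / (2·tan(α/2)).
With h = 5.7 mm and α/2 = 33.2°, tan(α/2) ≈ 0.65438, so f ≈ 5.7 / 1.30876 ≈ 4.3553 mm.

4.36 mm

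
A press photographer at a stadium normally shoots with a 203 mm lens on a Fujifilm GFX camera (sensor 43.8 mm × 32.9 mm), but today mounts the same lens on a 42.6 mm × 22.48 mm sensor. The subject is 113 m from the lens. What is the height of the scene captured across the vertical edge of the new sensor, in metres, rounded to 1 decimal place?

The focal length stays 203 mm; the relevant sensor dimension is now h = 22.48 mm. Object distance dₒ = 113 m = 113000 mm.
Thin-lens field height W = h·(dₒ − f)/f = 22.48 × (113000 − 203)/203 ≈ 12491.018 mm = 12.491 m.

12.5 m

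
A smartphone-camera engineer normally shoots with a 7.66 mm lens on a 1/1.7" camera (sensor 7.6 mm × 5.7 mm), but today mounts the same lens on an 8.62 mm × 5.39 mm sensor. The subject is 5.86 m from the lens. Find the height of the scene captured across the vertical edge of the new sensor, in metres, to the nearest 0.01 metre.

The focal length stays 7.66 mm; the relevant sensor dimension is now h = 5.39 mm. Object distance dₒ = 5.86 m = 5860 mm.
Thin-lens field height W = h·(dₒ − f)/f = 5.39 × (5860 − 7.66)/7.66 ≈ 4118.030 mm = 4.11803 m.

4.12 m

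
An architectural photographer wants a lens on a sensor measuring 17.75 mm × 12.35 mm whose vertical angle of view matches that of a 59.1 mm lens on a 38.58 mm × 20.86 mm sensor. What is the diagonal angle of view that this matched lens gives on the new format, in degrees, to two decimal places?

34.34°

Equal vertical AOV ⇒ f₂ = f₁ · 12.35/20.86 = 59.1 × 0.59204 ≈ 34.9897 mm.
Sensor diagonal = √(17.75² + 12.35²) = √467.5850 ≈ 21.6237 mm.
Diagonal AOV on the new format = 2·arctan(21.6237 / (2 × 34.9897)) = 2·arctan(0.30900) ≈ 34.3424°.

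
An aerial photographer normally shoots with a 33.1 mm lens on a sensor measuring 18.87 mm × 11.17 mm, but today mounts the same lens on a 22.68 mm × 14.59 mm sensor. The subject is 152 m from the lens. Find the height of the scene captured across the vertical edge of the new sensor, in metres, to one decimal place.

67.0 m

The focal length stays 33.1 mm; the relevant sensor dimension is now h = 14.59 mm. Object distance dₒ = 152 m = 152000 mm.
Thin-lens field height W = h·(dₒ − f)/f = 14.59 × (152000 − 33.1)/33.1 ≈ 66984.806 mm = 66.9848 m.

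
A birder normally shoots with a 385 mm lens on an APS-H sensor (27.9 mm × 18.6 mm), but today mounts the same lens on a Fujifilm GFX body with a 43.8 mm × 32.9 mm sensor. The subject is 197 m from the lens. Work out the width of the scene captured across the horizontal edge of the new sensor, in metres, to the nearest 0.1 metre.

The focal length stays 385 mm; the relevant sensor dimension is now w = 43.8 mm. Object distance dₒ = 197 m = 197000 mm.
Thin-lens field width W = w·(dₒ − f)/f = 43.8 × (197000 − 385)/385 ≈ 22368.148 mm = 22.3681 m.

22.4 m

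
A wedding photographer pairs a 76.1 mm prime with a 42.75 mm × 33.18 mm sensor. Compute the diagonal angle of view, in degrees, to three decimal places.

Sensor diagonal = √(42.75² + 33.18²) = √2928.4749 ≈ 54.1154 mm.
Angle of view α = 2·arctan(d/2f) with d = 54.1154 mm and f = 76.1 mm.
d/2f = 0.35555; arctan(0.35555) ≈ 19.5731°, so α ≈ 39.1461°.

39.146°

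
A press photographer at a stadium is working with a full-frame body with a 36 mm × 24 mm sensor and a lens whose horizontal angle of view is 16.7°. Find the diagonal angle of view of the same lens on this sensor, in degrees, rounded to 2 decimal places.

20.01°

From the horizontal AOV: f = 36 / (2·tan(8.35°)) = 36 / 0.29355 ≈ 122.6362 mm.
Sensor diagonal = √(36² + 24²) = √1872.0000 ≈ 43.2666 mm.
Diagonal AOV = 2·arctan(43.2666 / (2 × 122.6362)) = 2·arctan(0.17640) ≈ 20.0084°.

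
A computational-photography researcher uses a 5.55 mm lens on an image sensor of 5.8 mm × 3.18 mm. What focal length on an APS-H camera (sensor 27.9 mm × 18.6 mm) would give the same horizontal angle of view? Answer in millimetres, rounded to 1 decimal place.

26.7 mm

Equal angle of view means equal width/f ratio, so f₂ = f₁ · (width₂/width₁) = 5.55 × 27.9/5.8.
f₂ = 5.55 × 4.81034 ≈ 26.697 mm.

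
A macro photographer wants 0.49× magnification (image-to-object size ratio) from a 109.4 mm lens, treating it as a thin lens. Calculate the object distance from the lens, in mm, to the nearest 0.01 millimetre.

332.67 mm

With m = dᵢ/dₒ and 1/f = 1/dₒ + 1/dᵢ, substituting dᵢ = m·dₒ gives 1/f = (1 + 1/m)/dₒ, hence dₒ = f·(1 + 1/m).
dₒ = 109.4 × (1 + 1/0.49) = 109.4 × 3.04082 ≈ 332.665 mm.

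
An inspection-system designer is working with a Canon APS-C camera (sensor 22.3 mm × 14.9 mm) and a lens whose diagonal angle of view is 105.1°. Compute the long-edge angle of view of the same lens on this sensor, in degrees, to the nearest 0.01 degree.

94.70°

Sensor diagonal = √(22.3² + 14.9²) = √719.3000 ≈ 26.8198 mm.
From the diagonal AOV: f = 26.8198 / (2·tan(52.55°)) = 26.8198 / 2.61117 ≈ 10.2712 mm.
Long-edge AOV = 2·arctan(22.3 / (2 × 10.2712)) = 2·arctan(1.08556) ≈ 94.6985°.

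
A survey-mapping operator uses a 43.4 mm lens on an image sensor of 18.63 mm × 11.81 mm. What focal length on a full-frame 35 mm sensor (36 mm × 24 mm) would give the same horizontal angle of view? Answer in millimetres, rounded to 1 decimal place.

83.9 mm

Equal angle of view means equal width/f ratio, so f₂ = f₁ · (width₂/width₁) = 43.4 × 36/18.63.
f₂ = 43.4 × 1.93237 ≈ 83.865 mm.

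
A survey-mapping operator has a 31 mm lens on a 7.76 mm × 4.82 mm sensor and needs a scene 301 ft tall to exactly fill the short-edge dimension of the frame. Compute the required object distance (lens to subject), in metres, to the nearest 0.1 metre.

W: 301 ft × 304.8 mm/ft = 91744.80 mm.
Magnification m = h/W = dᵢ/dₒ; combined with 1/f = 1/dₒ + 1/dᵢ this gives dₒ = f·(1 + W/h).
dₒ = 31 mm × (1 + 91744.8/4.82) = 31 × 19035.1903 ≈ 590090.898 mm = 590.091 m.

590.1 m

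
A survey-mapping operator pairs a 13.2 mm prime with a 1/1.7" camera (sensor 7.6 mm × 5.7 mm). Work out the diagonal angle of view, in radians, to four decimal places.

0.6908 rad

Sensor diagonal = √(7.6² + 5.7²) = √90.2500 ≈ 9.5000 mm.
Angle of view α = 2·arctan(d/2f) with d = 9.5000 mm and f = 13.2 mm.
d/2f = 0.35985; arctan(0.35985) ≈ 0.3454 rad, so α ≈ 0.6908 rad.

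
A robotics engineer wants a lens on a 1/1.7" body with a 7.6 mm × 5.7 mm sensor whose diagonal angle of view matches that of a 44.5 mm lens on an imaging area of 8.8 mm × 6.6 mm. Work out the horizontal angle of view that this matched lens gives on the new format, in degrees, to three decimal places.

Sensor diagonal = √(8.8² + 6.6²) = √121.0000 ≈ 11.0000 mm.
Sensor diagonal = √(7.6² + 5.7²) = √90.2500 ≈ 9.5000 mm.
Equal diagonal AOV ⇒ f₂ = f₁ · 9.5000/11.0000 = 44.5 × 0.86364 ≈ 38.4318 mm.
Horizontal AOV on the new format = 2·arctan(7.6 / (2 × 38.4318)) = 2·arctan(0.09888) ≈ 11.2937°.

11.294°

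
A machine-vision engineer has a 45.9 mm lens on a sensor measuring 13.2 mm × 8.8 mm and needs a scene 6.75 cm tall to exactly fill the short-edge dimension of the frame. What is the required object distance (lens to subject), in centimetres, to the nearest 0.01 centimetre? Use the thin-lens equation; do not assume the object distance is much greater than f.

39.80 cm

W: 6.75 cm = 67.5 mm.
Magnification m = h/W = dᵢ/dₒ; combined with 1/f = 1/dₒ + 1/dᵢ this gives dₒ = f·(1 + W/h).
dₒ = 45.9 mm × (1 + 67.5/8.8) = 45.9 × 8.6705 ≈ 397.974 mm = 39.7974 cm.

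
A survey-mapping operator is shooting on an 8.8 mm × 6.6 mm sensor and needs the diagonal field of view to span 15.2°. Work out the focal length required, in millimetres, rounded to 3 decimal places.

41.221 mm

Sensor diagonal = √(8.8² + 6.6²) = √121.0000 ≈ 11.0000 mm.
From α = 2·arctan(d/2f) we get f = d / (2·tan(α/2)).
With d = 11.0000 mm and α/2 = 7.6°, tan(α/2) ≈ 0.13343, so f ≈ 11.0000 / 0.26686 ≈ 41.2206 mm.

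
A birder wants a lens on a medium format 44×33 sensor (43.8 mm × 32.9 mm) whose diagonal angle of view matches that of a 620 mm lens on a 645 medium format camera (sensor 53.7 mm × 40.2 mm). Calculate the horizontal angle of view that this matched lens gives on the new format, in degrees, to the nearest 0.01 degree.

Sensor diagonal = √(53.7² + 40.2²) = √4499.7300 ≈ 67.0800 mm.
Sensor diagonal = √(43.8² + 32.9²) = √3000.8500 ≈ 54.7800 mm.
Equal diagonal AOV ⇒ f₂ = f₁ · 54.7800/67.0800 = 620 × 0.81664 ≈ 506.3148 mm.
Horizontal AOV on the new format = 2·arctan(43.8 / (2 × 506.3148)) = 2·arctan(0.04325) ≈ 4.9534°.

4.95°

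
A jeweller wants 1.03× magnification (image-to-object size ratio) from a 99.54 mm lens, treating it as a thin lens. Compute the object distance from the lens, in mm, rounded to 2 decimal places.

196.18 mm

With m = dᵢ/dₒ and 1/f = 1/dₒ + 1/dᵢ, substituting dᵢ = m·dₒ gives 1/f = (1 + 1/m)/dₒ, hence dₒ = f·(1 + 1/m).
dₒ = 99.54 × (1 + 1/1.03) = 99.54 × 1.97087 ≈ 196.181 mm.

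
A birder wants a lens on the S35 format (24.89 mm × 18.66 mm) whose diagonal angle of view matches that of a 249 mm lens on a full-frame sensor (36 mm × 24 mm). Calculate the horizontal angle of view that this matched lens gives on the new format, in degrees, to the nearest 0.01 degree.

7.95°

Sensor diagonal = √(36² + 24²) = √1872.0000 ≈ 43.2666 mm.
Sensor diagonal = √(24.89² + 18.66²) = √967.7077 ≈ 31.1080 mm.
Equal diagonal AOV ⇒ f₂ = f₁ · 31.1080/43.2666 = 249 × 0.71898 ≈ 179.0270 mm.
Horizontal AOV on the new format = 2·arctan(24.89 / (2 × 179.0270)) = 2·arctan(0.06951) ≈ 7.9530°.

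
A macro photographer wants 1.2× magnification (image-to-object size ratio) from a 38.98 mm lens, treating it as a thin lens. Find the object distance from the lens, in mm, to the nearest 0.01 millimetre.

With m = dᵢ/dₒ and 1/f = 1/dₒ + 1/dᵢ, substituting dᵢ = m·dₒ gives 1/f = (1 + 1/m)/dₒ, hence dₒ = f·(1 + 1/m).
dₒ = 38.98 × (1 + 1/1.2) = 38.98 × 1.83333 ≈ 71.463 mm.

71.46 mm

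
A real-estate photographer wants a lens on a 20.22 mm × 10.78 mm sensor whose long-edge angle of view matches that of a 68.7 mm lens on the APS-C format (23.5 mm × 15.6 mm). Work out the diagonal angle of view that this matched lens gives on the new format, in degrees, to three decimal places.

Equal long-edge AOV ⇒ f₂ = f₁ · 20.22/23.5 = 68.7 × 0.86043 ≈ 59.1112 mm.
Sensor diagonal = √(20.22² + 10.78²) = √525.0568 ≈ 22.9141 mm.
Diagonal AOV on the new format = 2·arctan(22.9141 / (2 × 59.1112)) = 2·arctan(0.19382) ≈ 21.9383°.

21.938°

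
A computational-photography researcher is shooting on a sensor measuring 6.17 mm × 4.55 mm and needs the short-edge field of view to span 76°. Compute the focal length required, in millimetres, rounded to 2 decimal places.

2.91 mm

From α = 2·arctan(h/2f) we get f = h / (2·tan(α/2)).
With h = 4.55 mm and α/2 = 38°, tan(α/2) ≈ 0.78129, so f ≈ 4.55 / 1.56257 ≈ 2.9119 mm.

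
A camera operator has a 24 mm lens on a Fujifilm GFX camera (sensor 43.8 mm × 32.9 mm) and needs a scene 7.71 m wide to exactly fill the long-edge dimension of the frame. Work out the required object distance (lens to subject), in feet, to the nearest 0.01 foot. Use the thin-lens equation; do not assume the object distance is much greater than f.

W: 7.71 m = 7710 mm.
Magnification m = w/W = dᵢ/dₒ; combined with 1/f = 1/dₒ + 1/dᵢ this gives dₒ = f·(1 + W/w).
dₒ = 24 mm × (1 + 7710/43.8) = 24 × 177.0274 ≈ 4248.658 mm = 4248.658/304.8 ft = 13.9392 ft.

13.94 ft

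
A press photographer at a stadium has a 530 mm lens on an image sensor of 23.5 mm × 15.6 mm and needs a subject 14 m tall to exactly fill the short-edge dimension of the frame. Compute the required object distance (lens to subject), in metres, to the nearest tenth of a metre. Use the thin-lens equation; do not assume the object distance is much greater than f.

476.2 m

W: 14 m = 14000 mm.
Magnification m = h/W = dᵢ/dₒ; combined with 1/f = 1/dₒ + 1/dᵢ this gives dₒ = f·(1 + W/h).
dₒ = 530 mm × (1 + 14000/15.6) = 530 × 898.4359 ≈ 476171.026 mm = 476.171 m.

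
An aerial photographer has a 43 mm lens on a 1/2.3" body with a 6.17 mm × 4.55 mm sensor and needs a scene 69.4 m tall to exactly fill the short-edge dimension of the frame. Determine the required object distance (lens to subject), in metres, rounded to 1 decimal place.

655.9 m

W: 69.4 m = 69400 mm.
Magnification m = h/W = dᵢ/dₒ; combined with 1/f = 1/dₒ + 1/dᵢ this gives dₒ = f·(1 + W/h).
dₒ = 43 mm × (1 + 69400/4.55) = 43 × 15253.7473 ≈ 655911.132 mm = 655.911 m.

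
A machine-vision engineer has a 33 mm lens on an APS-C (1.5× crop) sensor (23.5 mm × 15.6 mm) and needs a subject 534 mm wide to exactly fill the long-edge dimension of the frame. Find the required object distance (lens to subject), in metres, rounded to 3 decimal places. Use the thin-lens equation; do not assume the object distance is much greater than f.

0.783 m

Magnification m = w/W = dᵢ/dₒ; combined with 1/f = 1/dₒ + 1/dᵢ this gives dₒ = f·(1 + W/w).
dₒ = 33 mm × (1 + 534/23.5) = 33 × 23.7234 ≈ 782.872 mm = 0.782872 m.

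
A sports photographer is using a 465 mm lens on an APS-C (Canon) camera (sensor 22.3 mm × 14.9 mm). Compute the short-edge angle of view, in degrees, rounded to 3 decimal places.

Angle of view α = 2·arctan(h/2f) with h = 14.9 mm and f = 465 mm.
h/2f = 0.01602; arctan(0.01602) ≈ 0.9179°, so α ≈ 1.8358°.

1.836°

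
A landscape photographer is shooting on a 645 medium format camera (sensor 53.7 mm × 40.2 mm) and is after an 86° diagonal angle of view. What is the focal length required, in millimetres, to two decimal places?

Sensor diagonal = √(53.7² + 40.2²) = √4499.7300 ≈ 67.0800 mm.
From α = 2·arctan(d/2f) we get f = d / (2·tan(α/2)).
With d = 67.0800 mm and α/2 = 43°, tan(α/2) ≈ 0.93252, so f ≈ 67.0800 / 1.86503 ≈ 35.9673 mm.

35.97 mm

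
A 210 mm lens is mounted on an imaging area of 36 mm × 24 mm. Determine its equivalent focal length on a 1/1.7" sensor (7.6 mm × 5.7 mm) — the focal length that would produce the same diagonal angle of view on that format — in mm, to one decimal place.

46.1 mm

Sensor diagonal = √(36² + 24²) = √1872.0000 ≈ 43.2666 mm.
Sensor diagonal = √(7.6² + 5.7²) = √90.2500 ≈ 9.5000 mm.
Equal angle of view means equal diagonal/f ratio, so f₂ = f₁ · (diagonal₂/diagonal₁) = 210 × 9.5000/43.2666.
f₂ = 210 × 0.21957 ≈ 46.109 mm.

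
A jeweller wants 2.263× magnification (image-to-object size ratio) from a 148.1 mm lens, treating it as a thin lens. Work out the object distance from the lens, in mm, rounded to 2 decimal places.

With m = dᵢ/dₒ and 1/f = 1/dₒ + 1/dᵢ, substituting dᵢ = m·dₒ gives 1/f = (1 + 1/m)/dₒ, hence dₒ = f·(1 + 1/m).
dₒ = 148.1 × (1 + 1/2.263) = 148.1 × 1.44189 ≈ 213.544 mm.

213.54 mm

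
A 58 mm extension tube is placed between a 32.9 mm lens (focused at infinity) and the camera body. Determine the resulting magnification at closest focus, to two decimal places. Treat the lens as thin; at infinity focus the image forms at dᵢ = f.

1.76×

The tube moves the image plane from f to f + e, so dᵢ = 32.9 + 58 = 90.9 mm. Focus is achieved when 1/f = 1/dₒ + 1/dᵢ, giving dₒ = 1/(1/f − 1/(f+e)).
Magnification m = dᵢ/dₒ = (f+e)·(1/f − 1/(f+e)) = e/f = 58/32.9 ≈ 1.7629.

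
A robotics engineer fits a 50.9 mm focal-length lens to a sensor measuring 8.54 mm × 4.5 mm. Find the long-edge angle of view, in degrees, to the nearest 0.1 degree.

9.6°

Angle of view α = 2·arctan(w/2f) with w = 8.54 mm and f = 50.9 mm.
w/2f = 0.08389; arctan(0.08389) ≈ 4.7953°, so α ≈ 9.5906°.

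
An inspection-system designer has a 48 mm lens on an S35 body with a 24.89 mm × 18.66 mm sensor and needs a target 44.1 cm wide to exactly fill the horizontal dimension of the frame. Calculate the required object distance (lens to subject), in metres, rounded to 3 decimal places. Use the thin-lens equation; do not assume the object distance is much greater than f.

0.898 m

W: 44.1 cm = 441 mm.
Magnification m = w/W = dᵢ/dₒ; combined with 1/f = 1/dₒ + 1/dᵢ this gives dₒ = f·(1 + W/w).
dₒ = 48 mm × (1 + 441/24.89) = 48 × 18.7180 ≈ 898.462 mm = 0.898462 m.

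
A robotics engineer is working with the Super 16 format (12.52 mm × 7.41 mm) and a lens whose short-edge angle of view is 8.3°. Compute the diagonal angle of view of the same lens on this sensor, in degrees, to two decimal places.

16.22°

From the short-edge AOV: f = 7.41 / (2·tan(4.15°)) = 7.41 / 0.14512 ≈ 51.0625 mm.
Sensor diagonal = √(12.52² + 7.41²) = √211.6585 ≈ 14.5485 mm.
Diagonal AOV = 2·arctan(14.5485 / (2 × 51.0625)) = 2·arctan(0.14246) ≈ 16.2153°.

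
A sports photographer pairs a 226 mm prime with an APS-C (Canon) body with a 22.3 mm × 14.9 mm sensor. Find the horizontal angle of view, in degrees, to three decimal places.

5.649°

Angle of view α = 2·arctan(w/2f) with w = 22.3 mm and f = 226 mm.
w/2f = 0.04934; arctan(0.04934) ≈ 2.8245°, so α ≈ 5.6489°.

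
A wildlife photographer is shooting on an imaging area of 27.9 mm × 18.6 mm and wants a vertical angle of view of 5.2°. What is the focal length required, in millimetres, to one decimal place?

From α = 2·arctan(h/2f) we get f = h / (2·tan(α/2)).
With h = 18.6 mm and α/2 = 2.6°, tan(α/2) ≈ 0.04541, so f ≈ 18.6 / 0.09082 ≈ 204.8019 mm.

204.8 mm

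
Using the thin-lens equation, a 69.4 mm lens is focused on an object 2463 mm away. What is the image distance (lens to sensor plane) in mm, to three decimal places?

1/dᵢ = 1/f − 1/dₒ = 1/69.4 − 1/2463 = 0.0140032 mm⁻¹.
dᵢ = 1/0.0140032 ≈ 71.4122 mm.

71.412 mm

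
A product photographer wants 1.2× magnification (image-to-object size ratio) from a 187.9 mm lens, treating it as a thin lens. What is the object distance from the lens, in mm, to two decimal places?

With m = dᵢ/dₒ and 1/f = 1/dₒ + 1/dᵢ, substituting dᵢ = m·dₒ gives 1/f = (1 + 1/m)/dₒ, hence dₒ = f·(1 + 1/m).
dₒ = 187.9 × (1 + 1/1.2) = 187.9 × 1.83333 ≈ 344.483 mm.

344.48 mm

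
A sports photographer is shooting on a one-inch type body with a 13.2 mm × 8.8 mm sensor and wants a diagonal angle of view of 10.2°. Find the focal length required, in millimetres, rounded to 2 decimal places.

88.88 mm

Sensor diagonal = √(13.2² + 8.8²) = √251.6800 ≈ 15.8644 mm.
From α = 2·arctan(d/2f) we get f = d / (2·tan(α/2)).
With d = 15.8644 mm and α/2 = 5.1°, tan(α/2) ≈ 0.08925, so f ≈ 15.8644 / 0.17850 ≈ 88.8787 mm.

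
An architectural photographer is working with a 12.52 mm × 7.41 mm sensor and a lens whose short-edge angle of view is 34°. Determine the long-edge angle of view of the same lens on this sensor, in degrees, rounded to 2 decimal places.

54.64°

From the short-edge AOV: f = 7.41 / (2·tan(17°)) = 7.41 / 0.61146 ≈ 12.1185 mm.
Long-edge AOV = 2·arctan(12.52 / (2 × 12.1185)) = 2·arctan(0.51657) ≈ 54.6386°.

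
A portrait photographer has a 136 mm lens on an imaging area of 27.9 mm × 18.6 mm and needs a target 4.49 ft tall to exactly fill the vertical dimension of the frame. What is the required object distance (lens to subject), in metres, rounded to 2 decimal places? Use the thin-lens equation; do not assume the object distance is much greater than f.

W: 4.49 ft × 304.8 mm/ft = 1368.55 mm.
Magnification m = h/W = dᵢ/dₒ; combined with 1/f = 1/dₒ + 1/dᵢ this gives dₒ = f·(1 + W/h).
dₒ = 136 mm × (1 + 1368.55/18.6) = 136 × 74.5781 ≈ 10142.616 mm = 10.1426 m.

10.14 m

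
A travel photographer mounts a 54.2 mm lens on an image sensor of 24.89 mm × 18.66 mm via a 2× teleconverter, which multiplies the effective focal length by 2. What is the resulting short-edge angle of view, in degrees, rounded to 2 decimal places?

9.84°

Effective focal length f = 54.2 × 2 = 108.4 mm.
α = 2·arctan(18.66 / (2 × 108.4)) = 2·arctan(0.08607) ≈ 9.8387°.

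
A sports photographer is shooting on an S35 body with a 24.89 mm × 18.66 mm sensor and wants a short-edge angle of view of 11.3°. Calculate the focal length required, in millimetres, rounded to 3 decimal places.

From α = 2·arctan(h/2f) we get f = h / (2·tan(α/2)).
With h = 18.66 mm and α/2 = 5.65°, tan(α/2) ≈ 0.09893, so f ≈ 18.66 / 0.19786 ≈ 94.3072 mm.

94.307 mm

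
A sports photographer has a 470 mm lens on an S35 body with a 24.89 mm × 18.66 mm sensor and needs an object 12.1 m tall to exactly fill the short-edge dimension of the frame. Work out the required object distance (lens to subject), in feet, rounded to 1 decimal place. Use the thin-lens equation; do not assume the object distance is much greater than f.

1001.4 ft

W: 12.1 m = 12100 mm.
Magnification m = h/W = dᵢ/dₒ; combined with 1/f = 1/dₒ + 1/dᵢ this gives dₒ = f·(1 + W/h).
dₒ = 470 mm × (1 + 12100/18.66) = 470 × 649.4459 ≈ 305239.561 mm = 305239.561/304.8 ft = 1001.44 ft.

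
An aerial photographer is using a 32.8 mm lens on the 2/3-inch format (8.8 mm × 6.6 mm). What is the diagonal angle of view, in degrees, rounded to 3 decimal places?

Sensor diagonal = √(8.8² + 6.6²) = √121.0000 ≈ 11.0000 mm.
Angle of view α = 2·arctan(d/2f) with d = 11.0000 mm and f = 32.8 mm.
d/2f = 0.16768; arctan(0.16768) ≈ 9.5190°, so α ≈ 19.0379°.

19.038°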